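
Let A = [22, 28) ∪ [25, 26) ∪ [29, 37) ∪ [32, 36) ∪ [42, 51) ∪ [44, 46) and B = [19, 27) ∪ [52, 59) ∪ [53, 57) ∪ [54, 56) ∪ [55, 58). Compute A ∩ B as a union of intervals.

First set merges to [22, 28), [29, 37), [42, 51).
Second set merges to [19, 27), [52, 59).
[22, 28) ∩ B → [22, 27).
[29, 37) meets no B interval.
[42, 51) meets no B interval.

[22, 27)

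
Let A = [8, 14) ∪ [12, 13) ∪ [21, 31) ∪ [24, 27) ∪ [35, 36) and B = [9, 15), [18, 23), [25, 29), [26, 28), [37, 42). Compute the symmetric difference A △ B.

[8, 9) ∪ [14, 15) ∪ [18, 21) ∪ [23, 25) ∪ [29, 31) ∪ [35, 36) ∪ [37, 42)

Merge the first list: [8, 14), [21, 31), [35, 36).
Merge the second list: [9, 15), [18, 23), [25, 29), [37, 42).
A \ B = [8, 9), [23, 25), [29, 31), [35, 36).
B \ A = [14, 15), [18, 21), [37, 42).
Union of the two gives the symmetric difference.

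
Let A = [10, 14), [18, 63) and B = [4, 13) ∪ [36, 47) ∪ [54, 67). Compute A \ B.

[13, 14) ∪ [18, 36) ∪ [47, 54)

[10, 14) \ B = [13, 14).
[18, 63) \ B = [18, 36), [47, 54).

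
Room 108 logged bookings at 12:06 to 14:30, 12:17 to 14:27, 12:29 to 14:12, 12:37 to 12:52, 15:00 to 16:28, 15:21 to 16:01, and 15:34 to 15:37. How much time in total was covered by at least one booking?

3 h 52 min

Merged: 12:06-14:30, 15:00-16:28.
Lengths: 2 h 24 min + 1 h 28 min = 3 h 52 min.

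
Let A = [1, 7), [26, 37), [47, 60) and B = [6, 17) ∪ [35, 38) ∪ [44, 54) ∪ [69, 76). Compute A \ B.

[1, 6) ∪ [26, 35) ∪ [54, 60)

[1, 7) with B removed leaves [1, 6).
[26, 37) with B removed leaves [26, 35).
[47, 60) with B removed leaves [54, 60).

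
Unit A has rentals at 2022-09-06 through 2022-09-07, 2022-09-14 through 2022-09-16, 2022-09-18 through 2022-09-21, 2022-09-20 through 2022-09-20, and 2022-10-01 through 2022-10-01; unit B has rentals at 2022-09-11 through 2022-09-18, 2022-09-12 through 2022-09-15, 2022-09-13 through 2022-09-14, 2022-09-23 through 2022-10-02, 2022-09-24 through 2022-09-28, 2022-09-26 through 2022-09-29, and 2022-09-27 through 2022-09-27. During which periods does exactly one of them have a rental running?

2022-09-06 through 2022-09-07, 2022-09-11 through 2022-09-13, 2022-09-17 through 2022-09-17, 2022-09-19 through 2022-09-21, 2022-09-23 through 2022-09-30, 2022-10-02 through 2022-10-02

Merge the first list: 2022-09-06 through 2022-09-07, 2022-09-14 through 2022-09-16, 2022-09-18 through 2022-09-21, 2022-10-01 through 2022-10-01.
Merge the second list: 2022-09-11 through 2022-09-18, 2022-09-23 through 2022-10-02.
A \ B = 2022-09-06 through 2022-09-07, 2022-09-19 through 2022-09-21.
B \ A = 2022-09-11 through 2022-09-13, 2022-09-17 through 2022-09-17, 2022-09-23 through 2022-09-30, 2022-10-02 through 2022-10-02.
Union of the two gives the symmetric difference.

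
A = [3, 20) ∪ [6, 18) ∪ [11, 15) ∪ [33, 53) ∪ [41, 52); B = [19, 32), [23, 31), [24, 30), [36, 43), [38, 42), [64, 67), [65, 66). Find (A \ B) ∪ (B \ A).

[3, 19) ∪ [20, 32) ∪ [33, 36) ∪ [43, 53) ∪ [64, 67)

Merge the first list: [3, 20), [33, 53).
Merge the second list: [19, 32), [36, 43), [64, 67).
Only in the first: [3, 19), [33, 36), [43, 53).
Only in the second: [20, 32), [64, 67).
Together these are the periods covered by exactly one.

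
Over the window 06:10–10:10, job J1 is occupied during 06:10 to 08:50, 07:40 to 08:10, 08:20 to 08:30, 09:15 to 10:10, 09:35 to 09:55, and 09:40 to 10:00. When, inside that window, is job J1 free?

08:50–09:15

The merged coverage is 06:10–08:50, 09:15–10:10.
Complement within 06:10–10:10: 08:50–09:15.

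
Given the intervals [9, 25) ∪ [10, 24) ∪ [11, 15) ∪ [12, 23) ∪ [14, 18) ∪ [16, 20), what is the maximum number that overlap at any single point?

5

Walk the sorted start/end points keeping a running depth.
The depth first hits 5 at 14.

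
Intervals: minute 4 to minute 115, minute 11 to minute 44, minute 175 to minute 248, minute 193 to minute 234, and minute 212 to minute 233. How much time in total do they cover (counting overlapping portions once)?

Merged: minute 4 to minute 115, minute 175 to minute 248.
Lengths: 111 minutes + 73 minutes = 184 minutes.

184 minutes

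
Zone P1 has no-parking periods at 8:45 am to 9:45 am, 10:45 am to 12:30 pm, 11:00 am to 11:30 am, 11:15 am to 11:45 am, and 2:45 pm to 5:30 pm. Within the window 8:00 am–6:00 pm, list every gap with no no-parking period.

8:00 am–8:45 am, 9:45 am–10:45 am, 12:30 pm–2:45 pm, 5:30 pm–6:00 pm

Covered (merged): 8:45 am–9:45 am, 10:45 am–12:30 pm, 2:45 pm–5:30 pm.
Gaps within 8:00 am–6:00 pm: 8:00 am–8:45 am, 9:45 am–10:45 am, 12:30 pm–2:45 pm, 5:30 pm–6:00 pm.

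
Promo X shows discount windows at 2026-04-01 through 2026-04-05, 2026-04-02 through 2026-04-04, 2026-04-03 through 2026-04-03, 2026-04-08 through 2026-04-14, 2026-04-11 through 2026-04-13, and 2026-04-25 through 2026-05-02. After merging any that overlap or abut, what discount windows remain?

2026-04-01 through 2026-04-05, 2026-04-08 through 2026-04-14, 2026-04-25 through 2026-05-02

2026-04-02 through 2026-04-04 overlaps/touches 2026-04-01 through 2026-04-05 → extend to 2026-04-01 through 2026-04-05.
2026-04-03 through 2026-04-03 overlaps/touches 2026-04-01 through 2026-04-05 → extend to 2026-04-01 through 2026-04-05.
2026-04-08 through 2026-04-14 is disjoint → start new block.
2026-04-11 through 2026-04-13 overlaps/touches 2026-04-08 through 2026-04-14 → extend to 2026-04-08 through 2026-04-14.
2026-04-25 through 2026-05-02 is disjoint → start new block.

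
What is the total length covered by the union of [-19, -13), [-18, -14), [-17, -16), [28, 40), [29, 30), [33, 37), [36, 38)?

Merged: [-19, -13), [28, 40).
Lengths: 6 + 12 = 18.

18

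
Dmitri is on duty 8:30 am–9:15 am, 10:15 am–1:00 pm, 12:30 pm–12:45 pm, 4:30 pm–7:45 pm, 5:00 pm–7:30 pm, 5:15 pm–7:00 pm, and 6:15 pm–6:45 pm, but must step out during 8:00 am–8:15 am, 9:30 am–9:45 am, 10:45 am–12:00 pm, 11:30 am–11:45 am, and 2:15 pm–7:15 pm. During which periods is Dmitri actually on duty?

Merge the first list: 8:30 am–9:15 am, 10:15 am–1:00 pm, 4:30 pm–7:45 pm.
Merge the second list: 8:00 am–8:15 am, 9:30 am–9:45 am, 10:45 am–12:00 pm, 2:15 pm–7:15 pm.
8:30 am–9:15 am is untouched.
10:15 am–1:00 pm with B removed leaves 10:15 am–10:45 am, 12:00 pm–1:00 pm.
4:30 pm–7:45 pm with B removed leaves 7:15 pm–7:45 pm.

8:30 am–9:15 am, 10:15 am–10:45 am, 12:00 pm–1:00 pm, 7:15 pm–7:45 pm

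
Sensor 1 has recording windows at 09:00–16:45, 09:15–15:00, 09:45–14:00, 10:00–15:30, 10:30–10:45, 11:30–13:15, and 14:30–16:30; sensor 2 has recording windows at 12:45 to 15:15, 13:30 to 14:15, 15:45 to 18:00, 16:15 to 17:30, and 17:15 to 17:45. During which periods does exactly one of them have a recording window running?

Merge the first list: 09:00–16:45.
Merge the second list: 12:45–15:15, 15:45–18:00.
A but not B: 09:00–12:45, 15:15–15:45.
B but not A: 16:45–18:00.
Combining gives A △ B.

09:00–12:45, 15:15–15:45, 16:45–18:00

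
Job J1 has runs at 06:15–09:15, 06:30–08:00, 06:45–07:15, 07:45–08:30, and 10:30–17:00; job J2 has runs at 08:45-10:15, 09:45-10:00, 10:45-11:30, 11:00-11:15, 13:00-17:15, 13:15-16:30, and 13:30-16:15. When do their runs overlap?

08:45–09:15, 10:45–11:30, 13:00–17:00

First set merges to 06:15–09:15, 10:30–17:00.
Second set merges to 08:45–10:15, 10:45–11:30, 13:00–17:15.
06:15–09:15 overlaps B on 08:45–09:15.
10:30–17:00 overlaps B on 10:45–11:30, 13:00–17:00.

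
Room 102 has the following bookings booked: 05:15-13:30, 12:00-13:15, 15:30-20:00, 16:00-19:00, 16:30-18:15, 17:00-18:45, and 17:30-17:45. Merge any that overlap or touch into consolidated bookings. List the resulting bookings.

05:15–13:30, 15:30–20:00

12:00–13:15 overlaps/touches 05:15–13:30 → extend to 05:15–13:30.
15:30–20:00 is disjoint → start new block.
16:00–19:00 overlaps/touches 15:30–20:00 → extend to 15:30–20:00.
16:30–18:15 overlaps/touches 15:30–20:00 → extend to 15:30–20:00.
17:00–18:45 overlaps/touches 15:30–20:00 → extend to 15:30–20:00.
17:30–17:45 overlaps/touches 15:30–20:00 → extend to 15:30–20:00.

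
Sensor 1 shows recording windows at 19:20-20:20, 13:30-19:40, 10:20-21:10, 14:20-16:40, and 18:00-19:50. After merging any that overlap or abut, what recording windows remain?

10:20-21:10

Sort by start: 10:20-21:10, 13:30-19:40, 14:20-16:40, 18:00-19:50, 19:20-20:20.
13:30-19:40 overlaps/touches 10:20-21:10 → extend to 10:20-21:10.
14:20-16:40 overlaps/touches 10:20-21:10 → extend to 10:20-21:10.
18:00-19:50 overlaps/touches 10:20-21:10 → extend to 10:20-21:10.
19:20-20:20 overlaps/touches 10:20-21:10 → extend to 10:20-21:10.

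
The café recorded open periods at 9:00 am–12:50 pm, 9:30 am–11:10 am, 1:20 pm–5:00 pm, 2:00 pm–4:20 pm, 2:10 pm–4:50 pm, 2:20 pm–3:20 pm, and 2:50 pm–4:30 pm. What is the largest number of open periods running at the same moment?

Sweep endpoints in order; track running count of active intervals.
Peak of 5 reached at 2:50 pm.

5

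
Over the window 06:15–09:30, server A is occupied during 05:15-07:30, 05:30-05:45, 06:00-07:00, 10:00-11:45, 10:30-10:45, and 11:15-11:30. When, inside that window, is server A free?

The merged coverage is 05:15–07:30, 10:00–11:45.
Complement within 06:15–09:30: 07:30–09:30.

07:30–09:30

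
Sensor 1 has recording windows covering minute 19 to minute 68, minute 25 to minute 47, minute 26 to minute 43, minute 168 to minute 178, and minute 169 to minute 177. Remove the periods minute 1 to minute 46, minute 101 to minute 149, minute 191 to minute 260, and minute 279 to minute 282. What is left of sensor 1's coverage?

Merge the first list: minute 19 to minute 68, minute 168 to minute 178.
minute 19 to minute 68 with B removed leaves minute 46 to minute 68.
minute 168 to minute 178 is untouched.

minute 46 to minute 68, minute 168 to minute 178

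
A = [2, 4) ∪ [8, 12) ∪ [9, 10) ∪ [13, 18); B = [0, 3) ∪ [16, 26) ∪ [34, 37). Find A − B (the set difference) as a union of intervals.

First set merges to [2, 4), [8, 12), [13, 18).
[2, 4) minus B → [3, 4).
[8, 12): no B overlap → unchanged.
[13, 18) minus B → [13, 16).

[3, 4) ∪ [8, 12) ∪ [13, 16)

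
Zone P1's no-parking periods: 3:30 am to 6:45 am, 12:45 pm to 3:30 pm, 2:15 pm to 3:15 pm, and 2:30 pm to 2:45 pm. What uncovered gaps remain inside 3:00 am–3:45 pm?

3:00 am–3:30 am, 6:45 am–12:45 pm, 3:30 pm–3:45 pm

Covered (merged): 3:30 am–6:45 am, 12:45 pm–3:30 pm.
Complement within 3:00 am–3:45 pm: 3:00 am–3:30 am, 6:45 am–12:45 pm, 3:30 pm–3:45 pm.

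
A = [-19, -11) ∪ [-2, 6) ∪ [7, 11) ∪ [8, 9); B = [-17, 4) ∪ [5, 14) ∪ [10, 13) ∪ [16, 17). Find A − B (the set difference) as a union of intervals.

First set merges to [-19, -11), [-2, 6), [7, 11).
Second set merges to [-17, 4), [5, 14), [16, 17).
[-19, -11) \ B = [-19, -17).
[-2, 6) \ B = [4, 5).
[7, 11): entirely removed.

[-19, -17) ∪ [4, 5)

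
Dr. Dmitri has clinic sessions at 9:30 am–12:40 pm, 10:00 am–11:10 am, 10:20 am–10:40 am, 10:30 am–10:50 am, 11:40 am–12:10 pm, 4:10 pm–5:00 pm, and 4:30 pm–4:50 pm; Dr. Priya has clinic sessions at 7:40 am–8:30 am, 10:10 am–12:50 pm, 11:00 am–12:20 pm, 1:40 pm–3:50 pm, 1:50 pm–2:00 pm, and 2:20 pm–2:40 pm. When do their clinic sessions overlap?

A, merged: 9:30 am–12:40 pm, 4:10 pm–5:00 pm.
B, merged: 7:40 am–8:30 am, 10:10 am–12:50 pm, 1:40 pm–3:50 pm.
9:30 am–12:40 pm overlaps B on 10:10 am–12:40 pm.
4:10 pm–5:00 pm falls entirely outside B.

10:10 am–12:40 pm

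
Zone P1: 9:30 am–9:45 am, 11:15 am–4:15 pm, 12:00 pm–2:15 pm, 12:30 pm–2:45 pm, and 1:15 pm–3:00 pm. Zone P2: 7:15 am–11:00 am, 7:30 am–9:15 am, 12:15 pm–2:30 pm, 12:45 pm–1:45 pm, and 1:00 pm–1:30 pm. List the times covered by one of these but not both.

Merge the first list: 9:30 am–9:45 am, 11:15 am–4:15 pm.
Merge the second list: 7:15 am–11:00 am, 12:15 pm–2:30 pm.
Only in the first: 11:15 am–12:15 pm, 2:30 pm–4:15 pm.
Only in the second: 7:15 am–9:30 am, 9:45 am–11:00 am.
Together these are the periods covered by exactly one.

7:15 am–9:30 am, 9:45 am–11:00 am, 11:15 am–12:15 pm, 2:30 pm–4:15 pm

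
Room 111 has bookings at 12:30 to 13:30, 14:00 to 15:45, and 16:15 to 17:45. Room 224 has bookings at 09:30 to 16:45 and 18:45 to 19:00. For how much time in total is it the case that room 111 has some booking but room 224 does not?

1 h

A \ B = 16:45-17:45.
Total: 1 h.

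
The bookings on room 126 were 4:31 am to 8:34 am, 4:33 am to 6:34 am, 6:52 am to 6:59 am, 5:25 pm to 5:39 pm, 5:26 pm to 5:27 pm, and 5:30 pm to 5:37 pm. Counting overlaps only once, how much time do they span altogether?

4 h 17 min

Merged: 4:31 am-8:34 am, 5:25 pm-5:39 pm.
Lengths: 4 h 3 min + 14 min = 4 h 17 min.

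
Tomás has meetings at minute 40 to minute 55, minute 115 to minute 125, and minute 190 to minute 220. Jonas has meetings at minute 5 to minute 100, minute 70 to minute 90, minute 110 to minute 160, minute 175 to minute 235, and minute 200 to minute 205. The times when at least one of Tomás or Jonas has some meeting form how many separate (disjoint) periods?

B, merged: minute 5 to minute 100, minute 110 to minute 160, minute 175 to minute 235.
A ∪ B = minute 5 to minute 100, minute 110 to minute 160, minute 175 to minute 235.
That is 3 disjoint pieces.

3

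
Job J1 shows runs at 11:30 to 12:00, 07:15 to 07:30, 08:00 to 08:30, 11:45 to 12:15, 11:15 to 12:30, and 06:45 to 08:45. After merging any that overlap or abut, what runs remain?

06:45-08:45, 11:15-12:30

Sort by start: 06:45-08:45, 07:15-07:30, 08:00-08:30, 11:15-12:30, 11:30-12:00, 11:45-12:15.
07:15-07:30 overlaps/touches 06:45-08:45 → extend to 06:45-08:45.
08:00-08:30 overlaps/touches 06:45-08:45 → extend to 06:45-08:45.
11:15-12:30 is disjoint → start new block.
11:30-12:00 overlaps/touches 11:15-12:30 → extend to 11:15-12:30.
11:45-12:15 overlaps/touches 11:15-12:30 → extend to 11:15-12:30.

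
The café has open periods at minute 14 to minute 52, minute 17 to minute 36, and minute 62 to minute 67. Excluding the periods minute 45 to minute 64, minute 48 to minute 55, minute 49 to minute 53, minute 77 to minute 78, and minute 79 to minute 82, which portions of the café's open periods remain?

minute 14 to minute 45, minute 64 to minute 67

Merge the first list: minute 14 to minute 52, minute 62 to minute 67.
Merge the second list: minute 45 to minute 64, minute 77 to minute 78, minute 79 to minute 82.
minute 14 to minute 52 \ B = minute 14 to minute 45.
minute 62 to minute 67 \ B = minute 64 to minute 67.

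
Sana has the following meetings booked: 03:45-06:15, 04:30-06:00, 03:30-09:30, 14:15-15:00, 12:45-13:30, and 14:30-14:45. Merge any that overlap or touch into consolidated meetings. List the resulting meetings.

Sort by start: 03:30-09:30, 03:45-06:15, 04:30-06:00, 12:45-13:30, 14:15-15:00, 14:30-14:45.
03:45-06:15 overlaps/touches 03:30-09:30 → extend to 03:30-09:30.
04:30-06:00 overlaps/touches 03:30-09:30 → extend to 03:30-09:30.
12:45-13:30 is disjoint → start new block.
14:15-15:00 is disjoint → start new block.
14:30-14:45 overlaps/touches 14:15-15:00 → extend to 14:15-15:00.

03:30-09:30, 12:45-13:30, 14:15-15:00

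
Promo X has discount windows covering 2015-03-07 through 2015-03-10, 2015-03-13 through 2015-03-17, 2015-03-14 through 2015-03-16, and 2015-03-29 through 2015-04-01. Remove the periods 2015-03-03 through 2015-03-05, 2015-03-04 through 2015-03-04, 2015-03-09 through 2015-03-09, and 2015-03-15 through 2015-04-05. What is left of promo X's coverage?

2015-03-07 through 2015-03-08, 2015-03-10 through 2015-03-10, 2015-03-13 through 2015-03-14

First set merges to 2015-03-07 through 2015-03-10, 2015-03-13 through 2015-03-17, 2015-03-29 through 2015-04-01.
Second set merges to 2015-03-03 through 2015-03-05, 2015-03-09 through 2015-03-09, 2015-03-15 through 2015-04-05.
2015-03-07 through 2015-03-10 \ B = 2015-03-07 through 2015-03-08, 2015-03-10 through 2015-03-10.
2015-03-13 through 2015-03-17 \ B = 2015-03-13 through 2015-03-14.
2015-03-29 through 2015-04-01: entirely removed.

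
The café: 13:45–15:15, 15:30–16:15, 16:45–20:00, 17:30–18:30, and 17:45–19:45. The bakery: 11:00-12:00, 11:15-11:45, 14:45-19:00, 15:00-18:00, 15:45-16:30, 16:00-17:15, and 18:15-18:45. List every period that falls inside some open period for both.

First set merges to 13:45-15:15, 15:30-16:15, 16:45-20:00.
Second set merges to 11:00-12:00, 14:45-19:00.
13:45-15:15 overlaps B on 14:45-15:15.
15:30-16:15 overlaps B on 15:30-16:15.
16:45-20:00 overlaps B on 16:45-19:00.

14:45-15:15, 15:30-16:15, 16:45-19:00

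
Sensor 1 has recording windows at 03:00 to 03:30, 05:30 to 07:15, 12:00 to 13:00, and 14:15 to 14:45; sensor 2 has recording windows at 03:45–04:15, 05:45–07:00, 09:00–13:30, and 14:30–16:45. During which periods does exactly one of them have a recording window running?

03:00-03:30, 03:45-04:15, 05:30-05:45, 07:00-07:15, 09:00-12:00, 13:00-13:30, 14:15-14:30, 14:45-16:45

A but not B: 03:00-03:30, 05:30-05:45, 07:00-07:15, 14:15-14:30.
B but not A: 03:45-04:15, 09:00-12:00, 13:00-13:30, 14:45-16:45.
Combining gives A △ B.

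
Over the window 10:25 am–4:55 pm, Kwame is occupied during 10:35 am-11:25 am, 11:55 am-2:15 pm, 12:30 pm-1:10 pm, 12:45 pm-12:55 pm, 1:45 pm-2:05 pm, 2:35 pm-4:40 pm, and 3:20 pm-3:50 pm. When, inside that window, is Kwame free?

10:25 am–10:35 am, 11:25 am–11:55 am, 2:15 pm–2:35 pm, 4:40 pm–4:55 pm

Covered (merged): 10:35 am–11:25 am, 11:55 am–2:15 pm, 2:35 pm–4:40 pm.
Complement within 10:25 am–4:55 pm: 10:25 am–10:35 am, 11:25 am–11:55 am, 2:15 pm–2:35 pm, 4:40 pm–4:55 pm.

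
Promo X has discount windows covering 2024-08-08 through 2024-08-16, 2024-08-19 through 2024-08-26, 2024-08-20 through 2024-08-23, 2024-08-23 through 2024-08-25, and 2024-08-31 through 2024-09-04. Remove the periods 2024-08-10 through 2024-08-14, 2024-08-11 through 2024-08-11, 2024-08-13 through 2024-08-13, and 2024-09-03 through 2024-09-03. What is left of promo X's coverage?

2024-08-08 through 2024-08-09, 2024-08-15 through 2024-08-16, 2024-08-19 through 2024-08-26, 2024-08-31 through 2024-09-02, 2024-09-04 through 2024-09-04

Merge the first list: 2024-08-08 through 2024-08-16, 2024-08-19 through 2024-08-26, 2024-08-31 through 2024-09-04.
Merge the second list: 2024-08-10 through 2024-08-14, 2024-09-03 through 2024-09-03.
2024-08-08 through 2024-08-16 minus B → 2024-08-08 through 2024-08-09, 2024-08-15 through 2024-08-16.
2024-08-19 through 2024-08-26: no B overlap → unchanged.
2024-08-31 through 2024-09-04 minus B → 2024-08-31 through 2024-09-02, 2024-09-04 through 2024-09-04.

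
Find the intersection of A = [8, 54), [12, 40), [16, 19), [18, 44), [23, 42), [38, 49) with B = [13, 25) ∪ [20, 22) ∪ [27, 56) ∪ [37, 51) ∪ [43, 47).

Merge the first list: [8, 54).
Merge the second list: [13, 25), [27, 56).
[8, 54) ∩ B → [13, 25), [27, 54).

[13, 25) ∪ [27, 54)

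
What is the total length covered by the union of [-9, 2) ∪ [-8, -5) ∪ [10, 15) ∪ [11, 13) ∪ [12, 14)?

Merged: [-9, 2), [10, 15).
Lengths: 11 + 5 = 16.

16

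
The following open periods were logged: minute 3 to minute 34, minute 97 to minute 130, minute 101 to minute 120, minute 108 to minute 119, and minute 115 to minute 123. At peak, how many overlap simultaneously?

At minute 115, 4 of the intervals are simultaneously active.
No point has more.

4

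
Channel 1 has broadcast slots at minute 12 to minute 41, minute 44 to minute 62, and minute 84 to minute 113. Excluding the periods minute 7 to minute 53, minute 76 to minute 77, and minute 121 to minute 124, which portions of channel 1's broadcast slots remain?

minute 12 to minute 41: fully covered by B → removed.
minute 44 to minute 62 minus B → minute 53 to minute 62.
minute 84 to minute 113: no B overlap → unchanged.

minute 53 to minute 62, minute 84 to minute 113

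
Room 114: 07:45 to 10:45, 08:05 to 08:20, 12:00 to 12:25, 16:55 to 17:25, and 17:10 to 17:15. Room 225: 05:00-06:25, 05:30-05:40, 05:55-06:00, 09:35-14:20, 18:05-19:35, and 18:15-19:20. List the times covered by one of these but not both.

05:00-06:25, 07:45-09:35, 10:45-12:00, 12:25-14:20, 16:55-17:25, 18:05-19:35

First set merges to 07:45-10:45, 12:00-12:25, 16:55-17:25.
Second set merges to 05:00-06:25, 09:35-14:20, 18:05-19:35.
Only in the first: 07:45-09:35, 16:55-17:25.
Only in the second: 05:00-06:25, 10:45-12:00, 12:25-14:20, 18:05-19:35.
Together these are the periods covered by exactly one.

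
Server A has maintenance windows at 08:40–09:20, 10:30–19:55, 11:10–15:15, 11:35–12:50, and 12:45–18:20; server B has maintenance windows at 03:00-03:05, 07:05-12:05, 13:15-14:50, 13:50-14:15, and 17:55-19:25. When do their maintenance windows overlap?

08:40–09:20, 10:30–12:05, 13:15–14:50, 17:55–19:25

A, merged: 08:40–09:20, 10:30–19:55.
B, merged: 03:00–03:05, 07:05–12:05, 13:15–14:50, 17:55–19:25.
08:40–09:20 ∩ B → 08:40–09:20.
10:30–19:55 ∩ B → 10:30–12:05, 13:15–14:50, 17:55–19:25.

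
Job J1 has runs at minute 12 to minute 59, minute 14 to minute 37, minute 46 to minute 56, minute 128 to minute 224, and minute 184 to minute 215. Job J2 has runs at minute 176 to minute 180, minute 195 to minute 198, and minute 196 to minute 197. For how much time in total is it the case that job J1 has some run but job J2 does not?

136 minutes

Merge the first list: minute 12 to minute 59, minute 128 to minute 224.
Merge the second list: minute 176 to minute 180, minute 195 to minute 198.
A \ B = minute 12 to minute 59, minute 128 to minute 176, minute 180 to minute 195, minute 198 to minute 224.
Total: 47 minutes + 48 minutes + 15 minutes + 26 minutes = 136 minutes.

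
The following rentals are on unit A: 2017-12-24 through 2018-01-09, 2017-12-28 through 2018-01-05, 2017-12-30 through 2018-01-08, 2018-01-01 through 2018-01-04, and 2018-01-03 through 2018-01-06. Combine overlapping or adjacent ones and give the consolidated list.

2017-12-24 through 2018-01-09

2017-12-28 through 2018-01-05 overlaps/touches 2017-12-24 through 2018-01-09 → extend to 2017-12-24 through 2018-01-09.
2017-12-30 through 2018-01-08 overlaps/touches 2017-12-24 through 2018-01-09 → extend to 2017-12-24 through 2018-01-09.
2018-01-01 through 2018-01-04 overlaps/touches 2017-12-24 through 2018-01-09 → extend to 2017-12-24 through 2018-01-09.
2018-01-03 through 2018-01-06 overlaps/touches 2017-12-24 through 2018-01-09 → extend to 2017-12-24 through 2018-01-09.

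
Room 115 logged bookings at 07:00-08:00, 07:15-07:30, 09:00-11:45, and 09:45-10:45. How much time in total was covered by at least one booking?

3 h 45 min

Merged: 07:00–08:00, 09:00–11:45.
Lengths: 1 h + 2 h 45 min = 3 h 45 min.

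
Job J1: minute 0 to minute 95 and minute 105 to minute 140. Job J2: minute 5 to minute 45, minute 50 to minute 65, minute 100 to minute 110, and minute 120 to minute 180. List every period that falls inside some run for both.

minute 5 to minute 45, minute 50 to minute 65, minute 105 to minute 110, minute 120 to minute 140

minute 0 to minute 95 ∩ B → minute 5 to minute 45, minute 50 to minute 65.
minute 105 to minute 140 ∩ B → minute 105 to minute 110, minute 120 to minute 140.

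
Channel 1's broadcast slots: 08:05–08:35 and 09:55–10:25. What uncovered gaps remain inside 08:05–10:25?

08:35–09:55

After merging, the occupied span is 08:05–08:35, 09:55–10:25.
Uncovered inside 08:05–10:25: 08:35–09:55.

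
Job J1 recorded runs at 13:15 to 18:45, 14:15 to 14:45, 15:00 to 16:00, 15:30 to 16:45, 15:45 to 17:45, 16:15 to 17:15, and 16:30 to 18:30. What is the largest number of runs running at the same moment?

5

Walk the sorted start/end points keeping a running depth.
The depth first hits 5 at 16:30.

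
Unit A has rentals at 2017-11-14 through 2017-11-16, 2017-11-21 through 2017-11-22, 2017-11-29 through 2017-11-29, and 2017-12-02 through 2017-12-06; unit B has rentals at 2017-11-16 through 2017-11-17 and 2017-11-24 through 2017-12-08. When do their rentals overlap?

2017-11-14 through 2017-11-16 ∩ B → 2017-11-16 through 2017-11-16.
2017-11-21 through 2017-11-22 meets no B interval.
2017-11-29 through 2017-11-29 ∩ B → 2017-11-29 through 2017-11-29.
2017-12-02 through 2017-12-06 ∩ B → 2017-12-02 through 2017-12-06.

2017-11-16 through 2017-11-16, 2017-11-29 through 2017-11-29, 2017-12-02 through 2017-12-06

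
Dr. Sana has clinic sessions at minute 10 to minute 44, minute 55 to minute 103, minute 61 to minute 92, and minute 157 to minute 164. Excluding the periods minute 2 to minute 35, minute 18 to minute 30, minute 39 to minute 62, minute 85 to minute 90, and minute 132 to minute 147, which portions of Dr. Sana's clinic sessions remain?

minute 35 to minute 39, minute 62 to minute 85, minute 90 to minute 103, minute 157 to minute 164

First set merges to minute 10 to minute 44, minute 55 to minute 103, minute 157 to minute 164.
Second set merges to minute 2 to minute 35, minute 39 to minute 62, minute 85 to minute 90, minute 132 to minute 147.
minute 10 to minute 44 with B removed leaves minute 35 to minute 39.
minute 55 to minute 103 with B removed leaves minute 62 to minute 85, minute 90 to minute 103.
minute 157 to minute 164 is untouched.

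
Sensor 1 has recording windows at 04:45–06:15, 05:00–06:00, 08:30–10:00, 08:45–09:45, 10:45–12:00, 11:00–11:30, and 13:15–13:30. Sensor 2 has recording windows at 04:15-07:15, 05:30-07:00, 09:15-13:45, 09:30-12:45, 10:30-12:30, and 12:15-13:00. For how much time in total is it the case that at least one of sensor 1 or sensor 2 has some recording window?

First set merges to 04:45-06:15, 08:30-10:00, 10:45-12:00, 13:15-13:30.
Second set merges to 04:15-07:15, 09:15-13:45.
A ∪ B = 04:15-07:15, 08:30-13:45.
Total: 3 h + 5 h 15 min = 8 h 15 min.

8 h 15 min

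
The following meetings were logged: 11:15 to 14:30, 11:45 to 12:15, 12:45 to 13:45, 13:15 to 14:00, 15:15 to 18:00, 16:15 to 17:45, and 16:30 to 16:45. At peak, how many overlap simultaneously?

Walk the sorted start/end points keeping a running depth.
The depth first hits 3 at 13:15.

3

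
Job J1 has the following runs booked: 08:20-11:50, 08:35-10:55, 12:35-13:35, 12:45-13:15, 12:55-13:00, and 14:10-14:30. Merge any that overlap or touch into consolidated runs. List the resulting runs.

08:35–10:55 overlaps/touches 08:20–11:50 → extend to 08:20–11:50.
12:35–13:35 is disjoint → start new block.
12:45–13:15 overlaps/touches 12:35–13:35 → extend to 12:35–13:35.
12:55–13:00 overlaps/touches 12:35–13:35 → extend to 12:35–13:35.
14:10–14:30 is disjoint → start new block.

08:20–11:50, 12:35–13:35, 14:10–14:30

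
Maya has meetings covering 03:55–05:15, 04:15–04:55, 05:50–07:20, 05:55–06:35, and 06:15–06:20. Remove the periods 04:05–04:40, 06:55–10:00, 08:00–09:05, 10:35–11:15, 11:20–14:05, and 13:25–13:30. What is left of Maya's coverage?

03:55-04:05, 04:40-05:15, 05:50-06:55

Merge the first list: 03:55-05:15, 05:50-07:20.
Merge the second list: 04:05-04:40, 06:55-10:00, 10:35-11:15, 11:20-14:05.
03:55-05:15 \ B = 03:55-04:05, 04:40-05:15.
05:50-07:20 \ B = 05:50-06:55.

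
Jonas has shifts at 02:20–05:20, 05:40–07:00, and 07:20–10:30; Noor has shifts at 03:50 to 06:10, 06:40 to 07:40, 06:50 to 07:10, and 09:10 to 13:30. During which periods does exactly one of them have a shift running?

B, merged: 03:50–06:10, 06:40–07:40, 09:10–13:30.
A but not B: 02:20–03:50, 06:10–06:40, 07:40–09:10.
B but not A: 05:20–05:40, 07:00–07:20, 10:30–13:30.
Combining gives A △ B.

02:20–03:50, 05:20–05:40, 06:10–06:40, 07:00–07:20, 07:40–09:10, 10:30–13:30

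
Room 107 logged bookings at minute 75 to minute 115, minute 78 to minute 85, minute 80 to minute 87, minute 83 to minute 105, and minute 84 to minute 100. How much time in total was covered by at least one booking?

40 minutes

Merged: minute 75 to minute 115.
Length: 40 minutes.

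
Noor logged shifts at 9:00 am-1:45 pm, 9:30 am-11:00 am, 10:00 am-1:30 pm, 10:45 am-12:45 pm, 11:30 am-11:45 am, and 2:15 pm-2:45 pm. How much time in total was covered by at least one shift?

5 h 15 min

Merged: 9:00 am–1:45 pm, 2:15 pm–2:45 pm.
Lengths: 4 h 45 min + 30 min = 5 h 15 min.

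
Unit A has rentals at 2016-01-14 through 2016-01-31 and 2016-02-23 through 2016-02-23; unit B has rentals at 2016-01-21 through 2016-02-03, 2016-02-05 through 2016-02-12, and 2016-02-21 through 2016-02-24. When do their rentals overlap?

2016-01-14 through 2016-01-31 ∩ B → 2016-01-21 through 2016-01-31.
2016-02-23 through 2016-02-23 ∩ B → 2016-02-23 through 2016-02-23.

2016-01-21 through 2016-01-31, 2016-02-23 through 2016-02-23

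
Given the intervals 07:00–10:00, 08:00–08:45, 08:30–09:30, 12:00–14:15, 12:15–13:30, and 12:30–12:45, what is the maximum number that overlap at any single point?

Walk the sorted start/end points keeping a running depth.
The depth first hits 3 at 08:30.

3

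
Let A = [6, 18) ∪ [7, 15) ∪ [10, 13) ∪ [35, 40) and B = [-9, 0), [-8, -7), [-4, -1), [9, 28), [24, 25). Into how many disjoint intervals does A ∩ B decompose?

Merge the first list: [6, 18), [35, 40).
Merge the second list: [-9, 0), [9, 28).
A ∩ B = [9, 18).
That is 1 disjoint piece.

1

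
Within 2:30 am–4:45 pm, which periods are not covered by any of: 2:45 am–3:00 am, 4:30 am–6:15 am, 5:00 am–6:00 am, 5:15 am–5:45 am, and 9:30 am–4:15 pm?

After merging, the occupied span is 2:45 am–3:00 am, 4:30 am–6:15 am, 9:30 am–4:15 pm.
Complement within 2:30 am–4:45 pm: 2:30 am–2:45 am, 3:00 am–4:30 am, 6:15 am–9:30 am, 4:15 pm–4:45 pm.

2:30 am–2:45 am, 3:00 am–4:30 am, 6:15 am–9:30 am, 4:15 pm–4:45 pm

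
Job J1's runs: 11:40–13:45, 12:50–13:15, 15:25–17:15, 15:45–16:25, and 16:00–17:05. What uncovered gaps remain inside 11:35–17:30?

After merging, the occupied span is 11:40–13:45, 15:25–17:15.
Uncovered inside 11:35–17:30: 11:35–11:40, 13:45–15:25, 17:15–17:30.

11:35–11:40, 13:45–15:25, 17:15–17:30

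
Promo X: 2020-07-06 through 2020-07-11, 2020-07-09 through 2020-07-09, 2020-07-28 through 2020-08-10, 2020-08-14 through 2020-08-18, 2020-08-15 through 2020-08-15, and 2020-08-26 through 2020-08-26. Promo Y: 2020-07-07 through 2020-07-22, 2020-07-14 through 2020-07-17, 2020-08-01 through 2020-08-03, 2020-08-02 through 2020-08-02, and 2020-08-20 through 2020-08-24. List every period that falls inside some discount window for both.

A, merged: 2020-07-06 through 2020-07-11, 2020-07-28 through 2020-08-10, 2020-08-14 through 2020-08-18, 2020-08-26 through 2020-08-26.
B, merged: 2020-07-07 through 2020-07-22, 2020-08-01 through 2020-08-03, 2020-08-20 through 2020-08-24.
2020-07-06 through 2020-07-11 ∩ B → 2020-07-07 through 2020-07-11.
2020-07-28 through 2020-08-10 ∩ B → 2020-08-01 through 2020-08-03.
2020-08-14 through 2020-08-18 meets no B interval.
2020-08-26 through 2020-08-26 meets no B interval.

2020-07-07 through 2020-07-11, 2020-08-01 through 2020-08-03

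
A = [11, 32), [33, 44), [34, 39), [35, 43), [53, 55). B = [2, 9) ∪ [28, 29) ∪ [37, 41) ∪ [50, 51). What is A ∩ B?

First set merges to [11, 32), [33, 44), [53, 55).
[11, 32) overlaps B on [28, 29).
[33, 44) overlaps B on [37, 41).
[53, 55) falls entirely outside B.

[28, 29) ∪ [37, 41)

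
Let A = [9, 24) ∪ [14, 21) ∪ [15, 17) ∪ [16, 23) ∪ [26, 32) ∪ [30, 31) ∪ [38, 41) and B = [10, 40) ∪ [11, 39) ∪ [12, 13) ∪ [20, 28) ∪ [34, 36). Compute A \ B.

A, merged: [9, 24), [26, 32), [38, 41).
B, merged: [10, 40).
[9, 24) minus B → [9, 10).
[26, 32): fully covered by B → removed.
[38, 41) minus B → [40, 41).

[9, 10) ∪ [40, 41)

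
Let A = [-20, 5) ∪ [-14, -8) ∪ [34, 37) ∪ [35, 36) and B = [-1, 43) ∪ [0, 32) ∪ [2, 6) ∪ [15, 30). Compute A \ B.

A, merged: [-20, 5), [34, 37).
B, merged: [-1, 43).
[-20, 5) \ B = [-20, -1).
[34, 37): entirely removed.

[-20, -1)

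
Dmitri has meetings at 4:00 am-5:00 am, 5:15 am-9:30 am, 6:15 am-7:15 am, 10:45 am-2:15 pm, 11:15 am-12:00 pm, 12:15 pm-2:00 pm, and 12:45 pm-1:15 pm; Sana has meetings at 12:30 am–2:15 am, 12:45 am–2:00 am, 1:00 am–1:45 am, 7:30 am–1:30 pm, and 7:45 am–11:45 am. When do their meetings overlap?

7:30 am-9:30 am, 10:45 am-1:30 pm

First set merges to 4:00 am-5:00 am, 5:15 am-9:30 am, 10:45 am-2:15 pm.
Second set merges to 12:30 am-2:15 am, 7:30 am-1:30 pm.
4:00 am-5:00 am meets no B interval.
5:15 am-9:30 am ∩ B → 7:30 am-9:30 am.
10:45 am-2:15 pm ∩ B → 10:45 am-1:30 pm.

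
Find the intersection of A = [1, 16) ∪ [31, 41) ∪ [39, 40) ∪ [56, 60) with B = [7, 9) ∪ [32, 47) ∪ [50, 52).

A, merged: [1, 16), [31, 41), [56, 60).
[1, 16) ∩ B → [7, 9).
[31, 41) ∩ B → [32, 41).
[56, 60) meets no B interval.

[7, 9) ∪ [32, 41)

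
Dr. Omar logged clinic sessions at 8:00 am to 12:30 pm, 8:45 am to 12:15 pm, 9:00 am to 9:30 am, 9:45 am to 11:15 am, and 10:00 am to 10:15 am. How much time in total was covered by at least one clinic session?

4 h 30 min

Merged: 8:00 am-12:30 pm.
Length: 4 h 30 min.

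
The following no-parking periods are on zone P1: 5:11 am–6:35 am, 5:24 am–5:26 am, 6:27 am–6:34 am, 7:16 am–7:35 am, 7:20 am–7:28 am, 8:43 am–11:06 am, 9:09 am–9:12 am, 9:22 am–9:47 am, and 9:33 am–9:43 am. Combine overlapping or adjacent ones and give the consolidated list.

5:24 am-5:26 am overlaps/touches 5:11 am-6:35 am → extend to 5:11 am-6:35 am.
6:27 am-6:34 am overlaps/touches 5:11 am-6:35 am → extend to 5:11 am-6:35 am.
7:16 am-7:35 am is disjoint → start new block.
7:20 am-7:28 am overlaps/touches 7:16 am-7:35 am → extend to 7:16 am-7:35 am.
8:43 am-11:06 am is disjoint → start new block.
9:09 am-9:12 am overlaps/touches 8:43 am-11:06 am → extend to 8:43 am-11:06 am.
9:22 am-9:47 am overlaps/touches 8:43 am-11:06 am → extend to 8:43 am-11:06 am.
9:33 am-9:43 am overlaps/touches 8:43 am-11:06 am → extend to 8:43 am-11:06 am.

5:11 am-6:35 am, 7:16 am-7:35 am, 8:43 am-11:06 am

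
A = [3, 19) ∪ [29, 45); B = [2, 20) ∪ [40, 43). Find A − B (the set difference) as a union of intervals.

[3, 19) lies entirely inside B → drops out.
[29, 45) with B removed leaves [29, 40), [43, 45).

[29, 40) ∪ [43, 45)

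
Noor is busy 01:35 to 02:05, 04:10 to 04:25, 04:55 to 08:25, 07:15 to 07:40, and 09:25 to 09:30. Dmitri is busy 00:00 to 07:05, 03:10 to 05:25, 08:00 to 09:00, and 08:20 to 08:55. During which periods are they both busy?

Merge the first list: 01:35–02:05, 04:10–04:25, 04:55–08:25, 09:25–09:30.
Merge the second list: 00:00–07:05, 08:00–09:00.
01:35–02:05 meets the second set on 01:35–02:05.
04:10–04:25 meets the second set on 04:10–04:25.
04:55–08:25 meets the second set on 04:55–07:05, 08:00–08:25.
09:25–09:30: no overlap with the second set.

01:35–02:05, 04:10–04:25, 04:55–07:05, 08:00–08:25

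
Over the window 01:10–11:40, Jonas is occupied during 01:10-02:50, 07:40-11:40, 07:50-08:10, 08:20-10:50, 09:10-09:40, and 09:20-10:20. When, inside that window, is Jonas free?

The merged coverage is 01:10–02:50, 07:40–11:40.
Gaps within 01:10–11:40: 02:50–07:40.

02:50–07:40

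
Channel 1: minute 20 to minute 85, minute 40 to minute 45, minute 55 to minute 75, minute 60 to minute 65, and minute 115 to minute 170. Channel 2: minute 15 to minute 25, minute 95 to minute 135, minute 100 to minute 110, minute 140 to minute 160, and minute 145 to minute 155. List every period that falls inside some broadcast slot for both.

First set merges to minute 20 to minute 85, minute 115 to minute 170.
Second set merges to minute 15 to minute 25, minute 95 to minute 135, minute 140 to minute 160.
minute 20 to minute 85 meets the second set on minute 20 to minute 25.
minute 115 to minute 170 meets the second set on minute 115 to minute 135, minute 140 to minute 160.

minute 20 to minute 25, minute 115 to minute 135, minute 140 to minute 160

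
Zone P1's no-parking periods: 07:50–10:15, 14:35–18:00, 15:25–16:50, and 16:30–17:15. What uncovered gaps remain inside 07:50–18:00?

10:15–14:35

Covered (merged): 07:50–10:15, 14:35–18:00.
Gaps within 07:50–18:00: 10:15–14:35.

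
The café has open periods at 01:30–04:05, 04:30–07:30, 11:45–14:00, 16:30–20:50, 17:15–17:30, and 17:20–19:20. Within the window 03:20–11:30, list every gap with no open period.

Covered (merged): 01:30-04:05, 04:30-07:30, 11:45-14:00, 16:30-20:50.
Complement within 03:20-11:30: 04:05-04:30, 07:30-11:30.

04:05-04:30, 07:30-11:30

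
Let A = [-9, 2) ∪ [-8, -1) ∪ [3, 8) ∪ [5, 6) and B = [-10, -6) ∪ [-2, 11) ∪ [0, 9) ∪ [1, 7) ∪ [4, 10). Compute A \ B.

[-6, -2)

A, merged: [-9, 2), [3, 8).
B, merged: [-10, -6), [-2, 11).
[-9, 2) minus B → [-6, -2).
[3, 8): fully covered by B → removed.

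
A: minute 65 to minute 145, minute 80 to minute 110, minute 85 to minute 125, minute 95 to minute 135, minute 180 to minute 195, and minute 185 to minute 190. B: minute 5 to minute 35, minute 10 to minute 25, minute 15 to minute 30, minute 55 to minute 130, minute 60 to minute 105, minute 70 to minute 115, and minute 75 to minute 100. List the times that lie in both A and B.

minute 65 to minute 130

Merge the first list: minute 65 to minute 145, minute 180 to minute 195.
Merge the second list: minute 5 to minute 35, minute 55 to minute 130.
minute 65 to minute 145 meets the second set on minute 65 to minute 130.
minute 180 to minute 195: no overlap with the second set.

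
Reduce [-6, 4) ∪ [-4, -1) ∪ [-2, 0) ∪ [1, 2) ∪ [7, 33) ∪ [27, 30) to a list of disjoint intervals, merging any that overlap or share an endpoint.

[-6, 4) ∪ [7, 33)

[-4, -1) overlaps/touches [-6, 4) → extend to [-6, 4).
[-2, 0) overlaps/touches [-6, 4) → extend to [-6, 4).
[1, 2) overlaps/touches [-6, 4) → extend to [-6, 4).
[7, 33) is disjoint → start new block.
[27, 30) overlaps/touches [7, 33) → extend to [7, 33).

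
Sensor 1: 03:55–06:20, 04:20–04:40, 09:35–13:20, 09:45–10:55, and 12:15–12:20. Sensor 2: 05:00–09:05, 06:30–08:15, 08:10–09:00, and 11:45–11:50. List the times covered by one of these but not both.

A, merged: 03:55–06:20, 09:35–13:20.
B, merged: 05:00–09:05, 11:45–11:50.
A \ B = 03:55–05:00, 09:35–11:45, 11:50–13:20.
B \ A = 06:20–09:05.
Union of the two gives the symmetric difference.

03:55–05:00, 06:20–09:05, 09:35–11:45, 11:50–13:20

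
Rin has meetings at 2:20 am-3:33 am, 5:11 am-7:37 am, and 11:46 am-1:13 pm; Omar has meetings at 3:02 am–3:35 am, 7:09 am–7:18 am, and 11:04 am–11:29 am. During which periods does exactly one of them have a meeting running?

2:20 am-3:02 am, 3:33 am-3:35 am, 5:11 am-7:09 am, 7:18 am-7:37 am, 11:04 am-11:29 am, 11:46 am-1:13 pm

A but not B: 2:20 am-3:02 am, 5:11 am-7:09 am, 7:18 am-7:37 am, 11:46 am-1:13 pm.
B but not A: 3:33 am-3:35 am, 11:04 am-11:29 am.
Combining gives A △ B.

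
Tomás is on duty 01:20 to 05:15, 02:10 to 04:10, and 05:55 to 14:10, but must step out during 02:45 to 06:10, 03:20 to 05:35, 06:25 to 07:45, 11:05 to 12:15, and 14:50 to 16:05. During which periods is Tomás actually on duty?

01:20-02:45, 06:10-06:25, 07:45-11:05, 12:15-14:10

Merge the first list: 01:20-05:15, 05:55-14:10.
Merge the second list: 02:45-06:10, 06:25-07:45, 11:05-12:15, 14:50-16:05.
01:20-05:15 minus B → 01:20-02:45.
05:55-14:10 minus B → 06:10-06:25, 07:45-11:05, 12:15-14:10.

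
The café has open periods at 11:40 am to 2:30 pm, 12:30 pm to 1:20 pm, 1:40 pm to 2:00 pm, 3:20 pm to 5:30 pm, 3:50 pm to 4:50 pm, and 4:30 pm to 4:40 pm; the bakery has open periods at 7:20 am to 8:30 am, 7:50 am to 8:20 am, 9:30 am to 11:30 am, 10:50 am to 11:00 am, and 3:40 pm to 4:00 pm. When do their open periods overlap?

3:40 pm–4:00 pm

First set merges to 11:40 am–2:30 pm, 3:20 pm–5:30 pm.
Second set merges to 7:20 am–8:30 am, 9:30 am–11:30 am, 3:40 pm–4:00 pm.
11:40 am–2:30 pm falls entirely outside B.
3:20 pm–5:30 pm overlaps B on 3:40 pm–4:00 pm.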